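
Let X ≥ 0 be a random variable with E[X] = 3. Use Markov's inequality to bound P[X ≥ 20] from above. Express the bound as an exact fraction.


μ = E[X] = 3, a = 20.
Markov: P[X ≥ 20] ≤ μ/a = (3)/20 = 3/20.
Numerically: ≈ 0.150000.
(Since a = 20 > μ = 3.000000, the bound 3/20 is < 1 and informative.)

P[X ≥ 20] ≤ 3/20 ≈ 0.150000.


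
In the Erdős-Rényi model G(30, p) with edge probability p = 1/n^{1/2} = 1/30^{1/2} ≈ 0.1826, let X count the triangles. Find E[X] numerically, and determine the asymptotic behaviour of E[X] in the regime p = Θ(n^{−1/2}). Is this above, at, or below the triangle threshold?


Number of potential triangles: C(30, 3) = 4060.
Each occurs with probability p³ ≈ (0.1826)³ ≈ 6.085806e-03.
By linearity: E[X] = C(30, 3)·p³ ≈ 4060 · 6.085806e-03 ≈ 24.7084.
Since α = 1/2 < 1, p = c/n^{1/2} ≫ 1/n is above the triangle threshold p ~ 1/n. Asymptotically E[X] ~ (c³/6)·n^{3(1−α)} = (1³/6)·n^{1.5} → ∞; triangles are abundant w.h.p.

E[X] ≈ 24.7084; in regime p = Θ(1/n^{1/2}) E[X] diverges (above the triangle threshold p ~ 1/n).


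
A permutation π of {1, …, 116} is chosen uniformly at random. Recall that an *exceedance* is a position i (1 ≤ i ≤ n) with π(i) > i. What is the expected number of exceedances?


Write X = Σ_{i=1}^{116} X_i, where X_i = 1_{π(i) > i}.
For each fixed i, π(i) is uniform over {1, …, 116} (marginal of a uniform permutation), so P[π(i) > i] = (n − i)/n. Summing: Σ_{i=1}^{116} (n − i)/n = (0 + 1 + … + 115)/116 = 116(116 − 1)/(2·116) = (116 − 1)/2.
Hence E[X] = Σ_{i=1}^{116} (116 − i)/116 = 115/2 ≈ 57.5000.

E[X] = 115/2 = 57.5000.


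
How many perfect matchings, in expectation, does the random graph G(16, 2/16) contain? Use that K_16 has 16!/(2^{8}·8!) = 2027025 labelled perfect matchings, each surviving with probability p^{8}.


K_16 has 16!/(2^{8}·8!) = 2027025 labelled perfect matchings.
For each such perfect matching H, let X_H = 1 if all 8 edges of H are present in G. Then P[X_H = 1] = p^{8} = (1/8)^{8} = 1/16777216.
Summing the indicators: E[X] = Σ_H E[X_H] = 2027025 · p^{8} = 2027025 · 1/16777216 = 2027025/16777216.
Numerically: E[X] ≈ 0.12082.

E[X] = 2027025 · (1/8)^{8} = 2027025/16777216 ≈ 0.12082.


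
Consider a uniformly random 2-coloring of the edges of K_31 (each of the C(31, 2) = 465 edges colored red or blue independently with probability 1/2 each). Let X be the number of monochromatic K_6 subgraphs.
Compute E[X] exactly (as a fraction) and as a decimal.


Let X = Σ_S X_S over the C(31, 6) = 736281 subsets S of size 6, where X_S = 1 if the K_6 on S is monochromatic.
For a fixed S, the K_6 on S has C(6, 2) = 15 edges. P[all 15 edges red] = (1/2)^15, and likewise for blue, so P[monochromatic] = 2·(1/2)^15 = 2^{1 − 15} = 1/16384.
By linearity of expectation: E[X] = C(31, 6) · 2^{1 − 15} = 736281 · 1/16384 = 736281/16384.
Numerically: E[X] ≈ 44.93903.

E[X] = C(31,6)·2^(1−C(6,2)) = 736281/16384 ≈ 44.93903.


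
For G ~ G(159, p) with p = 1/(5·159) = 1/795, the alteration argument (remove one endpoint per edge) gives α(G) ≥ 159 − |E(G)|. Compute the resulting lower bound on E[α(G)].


E[|E(G)|] = C(159, 2)·p = 12561 · (1/795) = 79/5.
E[α(G)] ≥ n − E[|E(G)|] = 159 − 79/5 = 716/5.
Numerically: ≈ 143.20000.
(This is only a lower bound; the true E[α(G)] may be larger.)

E[α(G)] ≥ 716/5 ≈ 143.20000.


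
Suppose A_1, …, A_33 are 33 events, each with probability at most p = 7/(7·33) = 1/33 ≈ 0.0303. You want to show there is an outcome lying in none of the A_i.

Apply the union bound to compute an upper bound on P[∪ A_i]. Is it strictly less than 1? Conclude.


Union bound: P[∪_{i=1}^{33} A_i] ≤ Σ_i P[A_i] ≤ 33·p = 33·(1/33) = 1.
Numerically: 1 ≈ 1.0000.
Is 1 < 1? NO.
Since the bound 1 is ≥ 1, the union bound is uninformative here; it does NOT by itself certify existence.

33·p = 1 ≈ 1.0000; existence NOT certified by the union bound.


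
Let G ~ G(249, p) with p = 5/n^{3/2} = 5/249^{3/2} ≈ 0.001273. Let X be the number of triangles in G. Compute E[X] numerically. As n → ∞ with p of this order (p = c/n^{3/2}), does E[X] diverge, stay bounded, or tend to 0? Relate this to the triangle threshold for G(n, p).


Number of potential triangles: C(249, 3) = 2542124.
Each occurs with probability p³ ≈ (0.001273)³ ≈ 2.060691e-09.
By linearity: E[X] = C(249, 3)·p³ ≈ 2542124 · 2.060691e-09 ≈ 0.0052.
Since α = 3/2 > 1, p = c/n^{3/2} = o(1/n) is below the triangle threshold p ~ 1/n. Asymptotically E[X] ~ (c³/6)·n^{3(1−α)} = (5³/6)·n^{-1.5} → 0, so by Markov's inequality G has no triangles w.h.p.

E[X] ≈ 0.0052; in regime p = Θ(1/n^{3/2}) E[X] tends to 0 (below the triangle threshold p ~ 1/n).


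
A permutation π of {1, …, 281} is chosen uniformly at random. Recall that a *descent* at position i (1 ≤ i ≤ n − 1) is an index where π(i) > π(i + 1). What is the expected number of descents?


Write X = Σ X_I over i = 1, …, 280, with X_I the indicator of one descent.
There are 280 indicators.
For each fixed i, the pair (π(i), π(i+1)) is a uniformly random ordered pair of distinct values from {1, …, 281}; by symmetry P[π(i) > π(i+1)] = 1/2.
By linearity: E[X] = 280 · (1/2) = (281 − 1) · (1/2) = 140 ≈ 140.000.

E[X] = 140 = 140.000.


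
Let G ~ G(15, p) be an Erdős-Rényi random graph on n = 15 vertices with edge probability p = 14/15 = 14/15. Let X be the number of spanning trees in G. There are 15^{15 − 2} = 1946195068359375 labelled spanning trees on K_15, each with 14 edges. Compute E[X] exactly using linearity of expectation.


K_15 has 15^{15 − 2} = 1946195068359375 labelled spanning trees.
For each such spanning tree H, let X_H = 1 if all 14 edges of H are present in G. Then P[X_H = 1] = p^{14} = (14/15)^{14} = 11112006825558016/29192926025390625.
By linearity of expectation: E[X] = Σ_H E[X_H] = 1946195068359375 · p^{14} = 1946195068359375 · 11112006825558016/29192926025390625 = 11112006825558016/15.
Numerically: E[X] ≈ 7.408e+14.

E[X] = 1946195068359375 · (14/15)^{14} = 11112006825558016/15 ≈ 7.408e+14.


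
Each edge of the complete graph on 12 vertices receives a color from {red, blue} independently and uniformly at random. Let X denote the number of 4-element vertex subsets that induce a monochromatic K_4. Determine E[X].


Let X = Σ_S X_S over the C(12, 4) = 495 subsets S of size 4, where X_S = 1 if the K_4 on S is monochromatic.
For a fixed S, the K_4 on S has C(4, 2) = 6 edges. P[all 6 edges red] = (1/2)^6, and likewise for blue, so P[monochromatic] = 2·(1/2)^6 = 2^{1 − 6} = 1/32.
By linearity of expectation: E[X] = C(12, 4) · 2^{1 − 6} = 495 · 1/32 = 495/32.
Numerically: E[X] ≈ 15.4688.

E[X] = C(12,4)·2^(1−C(4,2)) = 495/32 ≈ 15.4688.


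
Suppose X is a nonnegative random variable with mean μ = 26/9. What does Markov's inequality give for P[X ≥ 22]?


μ = E[X] = 26/9, a = 22.
Markov: P[X ≥ 22] ≤ μ/a = (26/9)/22 = 13/99.
Numerically: ≈ 0.1313.
(Since a = 22 > μ = 2.8889, the bound 13/99 is < 1 and informative.)

P[X ≥ 22] ≤ 13/99 ≈ 0.1313.


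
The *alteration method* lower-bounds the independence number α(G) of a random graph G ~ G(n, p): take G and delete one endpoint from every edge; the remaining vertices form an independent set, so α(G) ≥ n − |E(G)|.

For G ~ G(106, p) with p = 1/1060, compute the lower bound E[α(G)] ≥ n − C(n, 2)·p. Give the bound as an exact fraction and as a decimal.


E[|E(G)|] = C(106, 2)·p = 5565 · (1/1060) = 21/4.
E[α(G)] ≥ n − E[|E(G)|] = 106 − 21/4 = 403/4.
Numerically: ≈ 100.750.
(This is only a lower bound; the true E[α(G)] may be larger.)

E[α(G)] ≥ 403/4 ≈ 100.750.


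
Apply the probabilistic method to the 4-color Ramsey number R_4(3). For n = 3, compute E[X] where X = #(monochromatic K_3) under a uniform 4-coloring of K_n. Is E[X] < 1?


E[X] = C(3, 3) · 4^{1 − 3} = 1 · 4^{−2} = 1/16.
As a reduced fraction: E[X] = 1/16 ≈ 0.06250.
Is E[X] < 1? YES.
Since E[X] < 1, there exists a 4-coloring of K_{3} with no monochromatic K_3; hence R_4(3) > 3.

E[X] = 1/16 ≈ 0.06250; E[X] < 1, so R_4(3) > 3.


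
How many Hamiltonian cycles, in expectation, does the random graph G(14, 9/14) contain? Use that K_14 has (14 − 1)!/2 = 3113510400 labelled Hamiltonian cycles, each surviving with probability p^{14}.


K_14 has (14 − 1)!/2 = 3113510400 labelled Hamiltonian cycles.
For each such Hamiltonian cycle H, let X_H = 1 if all 14 edges of H are present in G. Then P[X_H = 1] = p^{14} = (9/14)^{14} = 22876792454961/11112006825558016.
By linearity of expectation: E[X] = Σ_H E[X_H] = 3113510400 · p^{14} = 3113510400 · 22876792454961/11112006825558016 = 19873641525435994725/3100448333024.
Numerically: E[X] ≈ 6.41e+06.

E[X] = 3113510400 · (9/14)^{14} = 19873641525435994725/3100448333024 ≈ 6.41e+06.


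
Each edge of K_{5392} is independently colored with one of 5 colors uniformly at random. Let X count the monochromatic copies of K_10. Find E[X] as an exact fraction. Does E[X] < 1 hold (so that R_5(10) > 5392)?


E[X] = C(5392, 10) · 5^{1 − 45} = 5676873040158402483252283957448 · 5^{−44} = 5676873040158402483252283957448/5684341886080801486968994140625.
As a reduced fraction: E[X] = 5676873040158402483252283957448/5684341886080801486968994140625 ≈ 0.999.
Is E[X] < 1? YES.
Since E[X] < 1, there exists a 5-coloring of K_{5392} with no monochromatic K_10; hence R_5(10) > 5392.

E[X] = 5676873040158402483252283957448/5684341886080801486968994140625 ≈ 0.999; E[X] < 1, so R_5(10) > 5392.


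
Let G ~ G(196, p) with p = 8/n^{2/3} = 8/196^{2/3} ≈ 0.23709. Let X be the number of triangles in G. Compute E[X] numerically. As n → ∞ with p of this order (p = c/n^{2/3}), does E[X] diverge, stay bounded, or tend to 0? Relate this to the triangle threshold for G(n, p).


Number of potential triangles: C(196, 3) = 1235780.
Each occurs with probability p³ ≈ (0.23709)³ ≈ 1.3327780e-02.
By linearity: E[X] = C(196, 3)·p³ ≈ 1235780 · 1.3327780e-02 ≈ 16470.20408.
Since α = 2/3 < 1, p = c/n^{2/3} ≫ 1/n is above the triangle threshold p ~ 1/n. Asymptotically E[X] ~ (c³/6)·n^{3(1−α)} = (8³/6)·n^{1} → ∞; triangles are abundant w.h.p.

E[X] ≈ 16470.20408; in regime p = Θ(1/n^{2/3}) E[X] diverges (above the triangle threshold p ~ 1/n).


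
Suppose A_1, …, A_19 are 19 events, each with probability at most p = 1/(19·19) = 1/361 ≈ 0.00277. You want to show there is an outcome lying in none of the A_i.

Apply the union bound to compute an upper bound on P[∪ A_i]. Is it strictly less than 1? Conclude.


Union bound: P[∪_{i=1}^{19} A_i] ≤ Σ_i P[A_i] ≤ 19·p = 19·(1/361) = 1/19.
Numerically: 1/19 ≈ 0.05263.
Is 1/19 < 1? YES.
Since P[∪ A_i] ≤ 1/19 < 1, the complement has P[∩ A_i^c] ≥ 1 − 1/19 = 18/19 > 0, so some outcome avoids every A_i.

19·p = 1/19 ≈ 0.05263; existence CERTIFIED by the union bound.


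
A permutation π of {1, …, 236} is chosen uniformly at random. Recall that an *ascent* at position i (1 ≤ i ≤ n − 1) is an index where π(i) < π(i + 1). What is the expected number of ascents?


Write X = Σ X_I over i = 1, …, 235, with X_I the indicator of one ascent.
There are 235 indicators.
For each fixed i, the pair (π(i), π(i+1)) is a uniformly random ordered pair of distinct values from {1, …, 236}; by symmetry P[π(i) < π(i+1)] = 1/2.
By linearity: E[X] = 235 · (1/2) = (236 − 1) · (1/2) = 235/2 ≈ 117.500.

E[X] = 235/2 = 117.500.


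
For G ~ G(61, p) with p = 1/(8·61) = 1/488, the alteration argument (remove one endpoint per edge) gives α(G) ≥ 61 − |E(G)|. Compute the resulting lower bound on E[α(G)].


E[|E(G)|] = C(61, 2)·p = 1830 · (1/488) = 15/4.
E[α(G)] ≥ n − E[|E(G)|] = 61 − 15/4 = 229/4.
Numerically: ≈ 57.250000.
(This is only a lower bound; the true E[α(G)] may be larger.)

E[α(G)] ≥ 229/4 ≈ 57.250000.


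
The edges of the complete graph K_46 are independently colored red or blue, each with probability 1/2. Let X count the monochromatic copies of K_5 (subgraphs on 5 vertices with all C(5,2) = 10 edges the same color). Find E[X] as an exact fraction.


Let X = Σ_S X_S over the C(46, 5) = 1370754 subsets S of size 5, where X_S = 1 if the K_5 on S is monochromatic.
For a fixed S, the K_5 on S has C(5, 2) = 10 edges. P[all 10 edges red] = (1/2)^10, and likewise for blue, so P[monochromatic] = 2·(1/2)^10 = 2^{1 − 10} = 1/512.
By linearity of expectation: E[X] = C(46, 5) · 2^{1 − 10} = 1370754 · 1/512 = 685377/256.
Numerically: E[X] ≈ 2677.25391.

E[X] = C(46,5)·2^(1−C(5,2)) = 685377/256 ≈ 2677.25391.


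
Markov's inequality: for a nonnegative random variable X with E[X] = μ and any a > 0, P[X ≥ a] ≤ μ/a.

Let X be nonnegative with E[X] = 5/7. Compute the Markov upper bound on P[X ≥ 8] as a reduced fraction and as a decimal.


μ = E[X] = 5/7, a = 8.
Markov: P[X ≥ 8] ≤ μ/a = (5/7)/8 = 5/56.
Numerically: ≈ 0.089286.
(Since a = 8 > μ = 0.714286, the bound 5/56 is < 1 and informative.)

P[X ≥ 8] ≤ 5/56 ≈ 0.089286.


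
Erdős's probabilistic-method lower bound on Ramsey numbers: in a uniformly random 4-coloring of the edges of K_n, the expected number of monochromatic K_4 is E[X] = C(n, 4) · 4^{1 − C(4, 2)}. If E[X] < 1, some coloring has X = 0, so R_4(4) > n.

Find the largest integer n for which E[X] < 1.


We need C(n, 4) · 4^{1 − 6} < 1, i.e. C(n, 4) < 4^{6 − 1} = 1024.
Check values of n near the boundary:
  n = 10: C(10, 4) = 210; 210 < 1024? YES
  n = 11: C(11, 4) = 330; 330 < 1024? YES
  n = 12: C(12, 4) = 495; 495 < 1024? YES
  n = 13: C(13, 4) = 715; 715 < 1024? YES
  n = 14: C(14, 4) = 1001; 1001 < 1024? YES
  n = 15: C(15, 4) = 1365; 1365 < 1024? NO
  n = 16: C(16, 4) = 1820; 1820 < 1024? NO
  n = 17: C(17, 4) = 2380; 2380 < 1024? NO
The largest n with C(n, 4) < 1024 is n = 14 (where E[X] = 1001/1024 ≈ 0.97754). Hence R_4(4) > 14, i.e. R_4(4) ≥ 15.

Largest n = 14; hence R_4(4) > 14.


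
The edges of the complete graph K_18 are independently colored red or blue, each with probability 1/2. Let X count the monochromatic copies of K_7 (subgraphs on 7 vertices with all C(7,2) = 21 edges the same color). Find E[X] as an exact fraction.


Let X = Σ_S X_S over the C(18, 7) = 31824 subsets S of size 7, where X_S = 1 if the K_7 on S is monochromatic.
For a fixed S, the K_7 on S has C(7, 2) = 21 edges. P[all 21 edges red] = (1/2)^21, and likewise for blue, so P[monochromatic] = 2·(1/2)^21 = 2^{1 − 21} = 1/1048576.
By linearity: E[X] = C(18, 7) · 2^{1 − 21} = 31824 · 1/1048576 = 1989/65536.
Numerically: E[X] ≈ 0.030.

E[X] = C(18,7)·2^(1−C(7,2)) = 1989/65536 ≈ 0.030.


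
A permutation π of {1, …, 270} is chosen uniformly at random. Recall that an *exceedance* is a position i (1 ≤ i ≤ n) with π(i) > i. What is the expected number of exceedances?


Write X = Σ_{i=1}^{270} X_i, where X_i = 1_{π(i) > i}.
For each fixed i, π(i) is uniform over {1, …, 270} (marginal of a uniform permutation), so P[π(i) > i] = (n − i)/n. Summing: Σ_{i=1}^{270} (n − i)/n = (0 + 1 + … + 269)/270 = 270(270 − 1)/(2·270) = (270 − 1)/2.
Hence E[X] = Σ_{i=1}^{270} (270 − i)/270 = 269/2 ≈ 134.5000.

E[X] = 269/2 = 134.5000.


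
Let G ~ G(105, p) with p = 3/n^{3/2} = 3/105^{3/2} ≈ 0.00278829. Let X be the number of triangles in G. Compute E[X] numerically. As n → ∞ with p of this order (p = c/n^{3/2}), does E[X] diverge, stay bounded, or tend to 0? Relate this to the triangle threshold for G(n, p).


Number of potential triangles: C(105, 3) = 187460.
Each occurs with probability p³ ≈ (0.00278829)³ ≈ 2.16776359e-08.
By linearity: E[X] = C(105, 3)·p³ ≈ 187460 · 2.16776359e-08 ≈ 0.004064.
Since α = 3/2 > 1, p = c/n^{3/2} = o(1/n) is below the triangle threshold p ~ 1/n. Asymptotically E[X] ~ (c³/6)·n^{3(1−α)} = (3³/6)·n^{-1.5} → 0, so by Markov's inequality G has no triangles w.h.p.

E[X] ≈ 0.004064; in regime p = Θ(1/n^{3/2}) E[X] tends to 0 (below the triangle threshold p ~ 1/n).


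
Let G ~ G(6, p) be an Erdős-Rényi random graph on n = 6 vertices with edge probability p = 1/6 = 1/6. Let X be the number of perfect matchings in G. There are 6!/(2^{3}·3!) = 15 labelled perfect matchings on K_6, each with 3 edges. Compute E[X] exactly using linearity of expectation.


K_6 has 6!/(2^{3}·3!) = 15 labelled perfect matchings.
For each such perfect matching H, let X_H = 1 if all 3 edges of H are present in G. Then P[X_H = 1] = p^{3} = (1/6)^{3} = 1/216.
Summing the indicators: E[X] = Σ_H E[X_H] = 15 · p^{3} = 15 · 1/216 = 5/72.
Numerically: E[X] ≈ 0.069444.

E[X] = 15 · (1/6)^{3} = 5/72 ≈ 0.069444.


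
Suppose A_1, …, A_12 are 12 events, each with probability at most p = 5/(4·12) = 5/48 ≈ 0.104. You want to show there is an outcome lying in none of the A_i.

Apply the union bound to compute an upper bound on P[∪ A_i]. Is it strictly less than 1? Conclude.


Union bound: P[∪_{i=1}^{12} A_i] ≤ Σ_i P[A_i] ≤ 12·p = 12·(5/48) = 5/4.
Numerically: 5/4 ≈ 1.250.
Is 5/4 < 1? NO.
Since the bound 5/4 is ≥ 1, the union bound is uninformative here; it does NOT by itself certify existence.

12·p = 5/4 ≈ 1.250; existence NOT certified by the union bound.


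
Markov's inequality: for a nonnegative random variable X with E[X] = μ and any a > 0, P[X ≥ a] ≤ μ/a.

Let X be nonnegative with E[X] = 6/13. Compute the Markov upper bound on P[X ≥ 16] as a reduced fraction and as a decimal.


μ = E[X] = 6/13, a = 16.
Markov: P[X ≥ 16] ≤ μ/a = (6/13)/16 = 3/104.
Numerically: ≈ 0.029.
(Since a = 16 > μ = 0.462, the bound 3/104 is < 1 and informative.)

P[X ≥ 16] ≤ 3/104 ≈ 0.029.


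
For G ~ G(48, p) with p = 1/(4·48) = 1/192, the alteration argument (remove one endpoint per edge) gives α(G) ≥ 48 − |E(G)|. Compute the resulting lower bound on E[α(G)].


E[|E(G)|] = C(48, 2)·p = 1128 · (1/192) = 47/8.
E[α(G)] ≥ n − E[|E(G)|] = 48 − 47/8 = 337/8.
Numerically: ≈ 42.12500.
(This is only a lower bound; the true E[α(G)] may be larger.)

E[α(G)] ≥ 337/8 ≈ 42.12500.


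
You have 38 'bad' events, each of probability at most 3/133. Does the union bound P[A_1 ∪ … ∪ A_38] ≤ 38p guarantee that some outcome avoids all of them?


Union bound: P[∪_{i=1}^{38} A_i] ≤ Σ_i P[A_i] ≤ 38·p = 38·(3/133) = 6/7.
Numerically: 6/7 ≈ 0.857.
Is 6/7 < 1? YES.
Since P[∪ A_i] ≤ 6/7 < 1, the complement has P[∩ A_i^c] ≥ 1 − 6/7 = 1/7 > 0, so some outcome avoids every A_i.

38·p = 6/7 ≈ 0.857; existence CERTIFIED by the union bound.


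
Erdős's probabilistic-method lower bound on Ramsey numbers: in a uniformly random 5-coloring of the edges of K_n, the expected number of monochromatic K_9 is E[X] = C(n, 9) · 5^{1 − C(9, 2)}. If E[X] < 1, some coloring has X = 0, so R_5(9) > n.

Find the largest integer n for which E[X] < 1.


We need C(n, 9) · 5^{1 − 36} < 1, i.e. C(n, 9) < 5^{36 − 1} = 2910383045673370361328125.
Check values of n near the boundary:
  n = 2165: C(2165, 9) = 2832220612024886803272630; 2832220612024886803272630 < 2910383045673370361328125? YES
  n = 2166: C(2166, 9) = 2844037944203015677277940; 2844037944203015677277940 < 2910383045673370361328125? YES
  n = 2167: C(2167, 9) = 2855899084841489792706810; 2855899084841489792706810 < 2910383045673370361328125? YES
  n = 2168: C(2168, 9) = 2867804175977929537095120; 2867804175977929537095120 < 2910383045673370361328125? YES
  n = 2169: C(2169, 9) = 2879753360044504243499683; 2879753360044504243499683 < 2910383045673370361328125? YES
  n = 2170: C(2170, 9) = 2891746779868845075610510; 2891746779868845075610510 < 2910383045673370361328125? YES
  n = 2171: C(2171, 9) = 2903784578674959601827205; 2903784578674959601827205 < 2910383045673370361328125? YES
  n = 2172: C(2172, 9) = 2915866900084148060642020; 2915866900084148060642020 < 2910383045673370361328125? NO
  n = 2173: C(2173, 9) = 2927993888115921319674265; 2927993888115921319674265 < 2910383045673370361328125? NO
The largest n with C(n, 9) < 2910383045673370361328125 is n = 2171 (where E[X] = 580756915734991920365441/582076609134674072265625 ≈ 0.997733). Hence R_5(9) > 2171, i.e. R_5(9) ≥ 2172.

Largest n = 2171; hence R_5(9) > 2171.


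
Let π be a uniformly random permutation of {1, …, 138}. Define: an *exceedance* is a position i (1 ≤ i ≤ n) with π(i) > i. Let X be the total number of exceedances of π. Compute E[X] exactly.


Write X = Σ_{i=1}^{138} X_i, where X_i = 1_{π(i) > i}.
For each fixed i, π(i) is uniform over {1, …, 138} (marginal of a uniform permutation), so P[π(i) > i] = (n − i)/n. Summing: Σ_{i=1}^{138} (n − i)/n = (0 + 1 + … + 137)/138 = 138(138 − 1)/(2·138) = (138 − 1)/2.
Hence E[X] = Σ_{i=1}^{138} (138 − i)/138 = 137/2 ≈ 68.50000.

E[X] = 137/2 = 68.50000.


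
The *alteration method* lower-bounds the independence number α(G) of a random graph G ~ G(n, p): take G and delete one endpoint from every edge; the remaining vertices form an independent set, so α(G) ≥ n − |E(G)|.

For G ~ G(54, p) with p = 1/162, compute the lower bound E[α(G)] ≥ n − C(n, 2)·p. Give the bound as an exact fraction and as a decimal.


E[|E(G)|] = C(54, 2)·p = 1431 · (1/162) = 53/6.
E[α(G)] ≥ n − E[|E(G)|] = 54 − 53/6 = 271/6.
Numerically: ≈ 45.16667.
(This is only a lower bound; the true E[α(G)] may be larger.)

E[α(G)] ≥ 271/6 ≈ 45.16667.


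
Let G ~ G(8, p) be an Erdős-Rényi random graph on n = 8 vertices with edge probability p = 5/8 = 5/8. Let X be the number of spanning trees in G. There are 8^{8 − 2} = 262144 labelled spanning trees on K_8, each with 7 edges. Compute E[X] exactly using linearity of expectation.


K_8 has 8^{8 − 2} = 262144 labelled spanning trees.
For each such spanning tree H, let X_H = 1 if all 7 edges of H are present in G. Then P[X_H = 1] = p^{7} = (5/8)^{7} = 78125/2097152.
Summing the indicators: E[X] = Σ_H E[X_H] = 262144 · p^{7} = 262144 · 78125/2097152 = 78125/8.
Numerically: E[X] ≈ 9765.62.

E[X] = 262144 · (5/8)^{7} = 78125/8 ≈ 9765.62.


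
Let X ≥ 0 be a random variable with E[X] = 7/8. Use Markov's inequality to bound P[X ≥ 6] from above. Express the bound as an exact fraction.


μ = E[X] = 7/8, a = 6.
Markov: P[X ≥ 6] ≤ μ/a = (7/8)/6 = 7/48.
Numerically: ≈ 0.145833.
(Since a = 6 > μ = 0.875000, the bound 7/48 is < 1 and informative.)

P[X ≥ 6] ≤ 7/48 ≈ 0.145833.


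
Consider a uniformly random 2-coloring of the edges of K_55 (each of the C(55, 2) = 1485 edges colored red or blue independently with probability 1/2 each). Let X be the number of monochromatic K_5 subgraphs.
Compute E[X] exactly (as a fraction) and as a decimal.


Let X = Σ_S X_S over the C(55, 5) = 3478761 subsets S of size 5, where X_S = 1 if the K_5 on S is monochromatic.
For a fixed S, the K_5 on S has C(5, 2) = 10 edges. P[all 10 edges red] = (1/2)^10, and likewise for blue, so P[monochromatic] = 2·(1/2)^10 = 2^{1 − 10} = 1/512.
Summing: E[X] = C(55, 5) · 2^{1 − 10} = 3478761 · 1/512 = 3478761/512.
Numerically: E[X] ≈ 6794.4551.

E[X] = C(55,5)·2^(1−C(5,2)) = 3478761/512 ≈ 6794.4551.


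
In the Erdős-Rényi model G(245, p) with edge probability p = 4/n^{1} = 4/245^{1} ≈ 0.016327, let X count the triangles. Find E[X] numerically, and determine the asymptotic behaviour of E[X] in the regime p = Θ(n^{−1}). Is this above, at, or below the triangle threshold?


Number of potential triangles: C(245, 3) = 2421090.
Each occurs with probability p³ ≈ (0.016327)³ ≈ 4.3519282e-06.
By linearity: E[X] = C(245, 3)·p³ ≈ 2421090 · 4.3519282e-06 ≈ 10.53641.
Here α = 1, so p = 4/n is exactly at the triangle threshold p ~ 1/n. Asymptotically E[X] → c³/6 = 4³/6 = 32/3 ≈ 10.66667, a bounded constant. In this regime the triangle count is asymptotically Poisson(c³/6).

E[X] ≈ 10.53641; in regime p = Θ(1/n^{1}) E[X] stays bounded (at the triangle threshold p ~ 1/n).


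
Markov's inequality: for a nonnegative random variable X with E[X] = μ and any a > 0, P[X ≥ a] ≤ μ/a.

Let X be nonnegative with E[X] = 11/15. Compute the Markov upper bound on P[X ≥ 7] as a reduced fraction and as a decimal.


μ = E[X] = 11/15, a = 7.
Markov: P[X ≥ 7] ≤ μ/a = (11/15)/7 = 11/105.
Numerically: ≈ 0.1048.
(Since a = 7 > μ = 0.7333, the bound 11/105 is < 1 and informative.)

P[X ≥ 7] ≤ 11/105 ≈ 0.1048.


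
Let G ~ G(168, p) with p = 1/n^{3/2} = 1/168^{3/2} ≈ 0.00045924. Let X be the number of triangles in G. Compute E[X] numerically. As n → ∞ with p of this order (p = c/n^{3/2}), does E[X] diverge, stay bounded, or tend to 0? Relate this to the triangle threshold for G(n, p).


Number of potential triangles: C(168, 3) = 776216.
Each occurs with probability p³ ≈ (0.00045924)³ ≈ 9.6851919e-11.
By linearity: E[X] = C(168, 3)·p³ ≈ 776216 · 9.6851919e-11 ≈ 0.00008.
Since α = 3/2 > 1, p = c/n^{3/2} = o(1/n) is below the triangle threshold p ~ 1/n. Asymptotically E[X] ~ (c³/6)·n^{3(1−α)} = (1³/6)·n^{-1.5} → 0, so by Markov's inequality G has no triangles w.h.p.

E[X] ≈ 0.00008; in regime p = Θ(1/n^{3/2}) E[X] tends to 0 (below the triangle threshold p ~ 1/n).


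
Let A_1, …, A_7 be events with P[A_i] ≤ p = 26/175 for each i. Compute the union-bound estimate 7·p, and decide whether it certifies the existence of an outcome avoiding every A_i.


Union bound: P[∪_{i=1}^{7} A_i] ≤ Σ_i P[A_i] ≤ 7·p = 7·(26/175) = 26/25.
Numerically: 26/25 ≈ 1.0400.
Is 26/25 < 1? NO.
Since the bound 26/25 is ≥ 1, the union bound is uninformative here; it does NOT by itself certify existence.

7·p = 26/25 ≈ 1.0400; existence NOT certified by the union bound.


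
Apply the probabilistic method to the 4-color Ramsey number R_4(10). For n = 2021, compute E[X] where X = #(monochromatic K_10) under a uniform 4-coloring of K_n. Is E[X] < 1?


E[X] = C(2021, 10) · 4^{1 − 45} = 306347841644770462864800616 · 4^{−44} = 306347841644770462864800616/309485009821345068724781056.
As a reduced fraction: E[X] = 38293480205596307858100077/38685626227668133590597632 ≈ 0.9899.
Is E[X] < 1? YES.
Since E[X] < 1, there exists a 4-coloring of K_{2021} with no monochromatic K_10; hence R_4(10) > 2021.

E[X] = 38293480205596307858100077/38685626227668133590597632 ≈ 0.9899; E[X] < 1, so R_4(10) > 2021.


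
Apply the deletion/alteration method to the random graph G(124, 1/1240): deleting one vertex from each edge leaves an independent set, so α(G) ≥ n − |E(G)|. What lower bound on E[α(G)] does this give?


E[|E(G)|] = C(124, 2)·p = 7626 · (1/1240) = 123/20.
E[α(G)] ≥ n − E[|E(G)|] = 124 − 123/20 = 2357/20.
Numerically: ≈ 117.850.
(This is only a lower bound; the true E[α(G)] may be larger.)

E[α(G)] ≥ 2357/20 ≈ 117.850.


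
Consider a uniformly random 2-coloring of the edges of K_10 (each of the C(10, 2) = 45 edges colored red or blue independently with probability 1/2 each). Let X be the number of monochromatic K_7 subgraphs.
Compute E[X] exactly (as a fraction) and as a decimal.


Let X = Σ_S X_S over the C(10, 7) = 120 subsets S of size 7, where X_S = 1 if the K_7 on S is monochromatic.
For a fixed S, the K_7 on S has C(7, 2) = 21 edges. P[all 21 edges red] = (1/2)^21, and likewise for blue, so P[monochromatic] = 2·(1/2)^21 = 2^{1 − 21} = 1/1048576.
By linearity: E[X] = C(10, 7) · 2^{1 − 21} = 120 · 1/1048576 = 15/131072.
Numerically: E[X] ≈ 0.000.

E[X] = C(10,7)·2^(1−C(7,2)) = 15/131072 ≈ 0.000.


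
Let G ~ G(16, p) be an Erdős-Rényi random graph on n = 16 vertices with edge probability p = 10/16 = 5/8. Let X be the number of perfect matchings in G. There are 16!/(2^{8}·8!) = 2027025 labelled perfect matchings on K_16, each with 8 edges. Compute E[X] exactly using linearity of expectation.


K_16 has 16!/(2^{8}·8!) = 2027025 labelled perfect matchings.
For each such perfect matching H, let X_H = 1 if all 8 edges of H are present in G. Then P[X_H = 1] = p^{8} = (5/8)^{8} = 390625/16777216.
Summing the indicators: E[X] = Σ_H E[X_H] = 2027025 · p^{8} = 2027025 · 390625/16777216 = 791806640625/16777216.
Numerically: E[X] ≈ 4.72e+04.

E[X] = 2027025 · (5/8)^{8} = 791806640625/16777216 ≈ 4.72e+04.


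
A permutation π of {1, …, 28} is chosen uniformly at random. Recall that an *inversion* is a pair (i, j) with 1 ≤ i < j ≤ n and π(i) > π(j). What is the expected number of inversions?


Write X = Σ X_I over the C(28, 2) = 378 pairs i < j, with X_I the indicator of one inversion.
There are 378 indicators.
For each fixed pair i < j, the values π(i) and π(j) are two distinct elements of {1, …, 28} in uniformly random order; by symmetry P[π(i) > π(j)] = 1/2.
By linearity: E[X] = 378 · (1/2) = C(28, 2) · (1/2) = 378/2 = 189 ≈ 189.00000.

E[X] = 189 = 189.00000.


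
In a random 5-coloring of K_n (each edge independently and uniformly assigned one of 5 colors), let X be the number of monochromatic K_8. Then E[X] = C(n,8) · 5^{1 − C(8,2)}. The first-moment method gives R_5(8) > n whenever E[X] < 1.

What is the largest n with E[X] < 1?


We need C(n, 8) · 5^{1 − 28} < 1, i.e. C(n, 8) < 5^{28 − 1} = 7450580596923828125.
Check values of n near the boundary:
  n = 862: C(862, 8) = 7317951015318931845; 7317951015318931845 < 7450580596923828125? YES
  n = 863: C(863, 8) = 7386423071602617757; 7386423071602617757 < 7450580596923828125? YES
  n = 864: C(864, 8) = 7455455062926006708; 7455455062926006708 < 7450580596923828125? NO
  n = 865: C(865, 8) = 7525050909487743060; 7525050909487743060 < 7450580596923828125? NO
  n = 866: C(866, 8) = 7595214554331451620; 7595214554331451620 < 7450580596923828125? NO
The largest n with C(n, 8) < 7450580596923828125 is n = 863 (where E[X] = 7386423071602617757/7450580596923828125 ≈ 0.991389). Hence R_5(8) > 863, i.e. R_5(8) ≥ 864.

Largest n = 863; hence R_5(8) > 863.


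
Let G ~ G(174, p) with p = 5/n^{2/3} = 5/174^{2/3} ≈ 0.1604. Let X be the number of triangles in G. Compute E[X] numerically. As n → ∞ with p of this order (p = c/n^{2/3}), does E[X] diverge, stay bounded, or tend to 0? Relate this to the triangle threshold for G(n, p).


Number of potential triangles: C(174, 3) = 862924.
Each occurs with probability p³ ≈ (0.1604)³ ≈ 4.128683e-03.
By linearity: E[X] = C(174, 3)·p³ ≈ 862924 · 4.128683e-03 ≈ 3562.7395.
Since α = 2/3 < 1, p = c/n^{2/3} ≫ 1/n is above the triangle threshold p ~ 1/n. Asymptotically E[X] ~ (c³/6)·n^{3(1−α)} = (5³/6)·n^{1} → ∞; triangles are abundant w.h.p.

E[X] ≈ 3562.7395; in regime p = Θ(1/n^{2/3}) E[X] diverges (above the triangle threshold p ~ 1/n).


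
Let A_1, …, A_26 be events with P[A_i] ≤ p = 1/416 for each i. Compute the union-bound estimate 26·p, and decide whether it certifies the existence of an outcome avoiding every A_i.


Union bound: P[∪_{i=1}^{26} A_i] ≤ Σ_i P[A_i] ≤ 26·p = 26·(1/416) = 1/16.
Numerically: 1/16 ≈ 0.0625.
Is 1/16 < 1? YES.
Since P[∪ A_i] ≤ 1/16 < 1, the complement has P[∩ A_i^c] ≥ 1 − 1/16 = 15/16 > 0, so some outcome avoids every A_i.

26·p = 1/16 ≈ 0.0625; existence CERTIFIED by the union bound.


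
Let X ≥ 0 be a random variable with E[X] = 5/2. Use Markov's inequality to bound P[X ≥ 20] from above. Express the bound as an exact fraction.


μ = E[X] = 5/2, a = 20.
Markov: P[X ≥ 20] ≤ μ/a = (5/2)/20 = 1/8.
Numerically: ≈ 0.1250.
(Since a = 20 > μ = 2.5000, the bound 1/8 is < 1 and informative.)

P[X ≥ 20] ≤ 1/8 ≈ 0.1250.


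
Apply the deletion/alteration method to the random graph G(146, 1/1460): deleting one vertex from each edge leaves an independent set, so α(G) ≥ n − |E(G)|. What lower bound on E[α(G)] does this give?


E[|E(G)|] = C(146, 2)·p = 10585 · (1/1460) = 29/4.
E[α(G)] ≥ n − E[|E(G)|] = 146 − 29/4 = 555/4.
Numerically: ≈ 138.750000.
(This is only a lower bound; the true E[α(G)] may be larger.)

E[α(G)] ≥ 555/4 ≈ 138.750000.


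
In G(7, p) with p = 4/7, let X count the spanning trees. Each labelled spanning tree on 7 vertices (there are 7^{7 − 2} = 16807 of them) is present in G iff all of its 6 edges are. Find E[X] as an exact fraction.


K_7 has 7^{7 − 2} = 16807 labelled spanning trees.
For each such spanning tree H, let X_H = 1 if all 6 edges of H are present in G. Then P[X_H = 1] = p^{6} = (4/7)^{6} = 4096/117649.
Summing the indicators: E[X] = Σ_H E[X_H] = 16807 · p^{6} = 16807 · 4096/117649 = 4096/7.
Numerically: E[X] ≈ 585.143.

E[X] = 16807 · (4/7)^{6} = 4096/7 ≈ 585.143.


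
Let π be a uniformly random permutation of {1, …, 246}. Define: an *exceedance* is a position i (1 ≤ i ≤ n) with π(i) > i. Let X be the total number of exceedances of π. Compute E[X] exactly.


Write X = Σ_{i=1}^{246} X_i, where X_i = 1_{π(i) > i}.
For each fixed i, π(i) is uniform over {1, …, 246} (marginal of a uniform permutation), so P[π(i) > i] = (n − i)/n. Summing: Σ_{i=1}^{246} (n − i)/n = (0 + 1 + … + 245)/246 = 246(246 − 1)/(2·246) = (246 − 1)/2.
Hence E[X] = Σ_{i=1}^{246} (246 − i)/246 = 245/2 ≈ 122.50000.

E[X] = 245/2 = 122.50000.


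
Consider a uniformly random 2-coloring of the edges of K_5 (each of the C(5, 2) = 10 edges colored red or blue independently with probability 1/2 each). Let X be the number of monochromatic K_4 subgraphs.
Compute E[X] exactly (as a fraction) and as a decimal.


Let X = Σ_S X_S over the C(5, 4) = 5 subsets S of size 4, where X_S = 1 if the K_4 on S is monochromatic.
For a fixed S, the K_4 on S has C(4, 2) = 6 edges. P[all 6 edges red] = (1/2)^6, and likewise for blue, so P[monochromatic] = 2·(1/2)^6 = 2^{1 − 6} = 1/32.
By linearity: E[X] = C(5, 4) · 2^{1 − 6} = 5 · 1/32 = 5/32.
Numerically: E[X] ≈ 0.15625.

E[X] = C(5,4)·2^(1−C(4,2)) = 5/32 ≈ 0.15625.


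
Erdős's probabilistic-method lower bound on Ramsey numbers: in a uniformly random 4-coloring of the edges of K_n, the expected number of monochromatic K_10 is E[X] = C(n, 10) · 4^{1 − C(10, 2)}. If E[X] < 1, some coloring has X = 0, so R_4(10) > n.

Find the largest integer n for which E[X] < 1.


We need C(n, 10) · 4^{1 − 45} < 1, i.e. C(n, 10) < 4^{45 − 1} = 309485009821345068724781056.
Check values of n near the boundary:
  n = 2020: C(2020, 10) = 304832018578739931133653656; 304832018578739931133653656 < 309485009821345068724781056? YES
  n = 2021: C(2021, 10) = 306347841644770462864800616; 306347841644770462864800616 < 309485009821345068724781056? YES
  n = 2022: C(2022, 10) = 307870445231474093395937796; 307870445231474093395937796 < 309485009821345068724781056? YES
  n = 2023: C(2023, 10) = 309399856285778485315440716; 309399856285778485315440716 < 309485009821345068724781056? YES
  n = 2024: C(2024, 10) = 310936101848269937576192656; 310936101848269937576192656 < 309485009821345068724781056? NO
  n = 2025: C(2025, 10) = 312479209053472269772600560; 312479209053472269772600560 < 309485009821345068724781056? NO
  n = 2026: C(2026, 10) = 314029205130126398094885285; 314029205130126398094885285 < 309485009821345068724781056? NO
The largest n with C(n, 10) < 309485009821345068724781056 is n = 2023 (where E[X] = 77349964071444621328860179/77371252455336267181195264 ≈ 1.000). Hence R_4(10) > 2023, i.e. R_4(10) ≥ 2024.

Largest n = 2023; hence R_4(10) > 2023.


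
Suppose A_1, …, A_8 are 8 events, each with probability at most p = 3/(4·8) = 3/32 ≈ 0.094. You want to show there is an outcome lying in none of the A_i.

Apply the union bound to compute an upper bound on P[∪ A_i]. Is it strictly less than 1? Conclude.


Union bound: P[∪_{i=1}^{8} A_i] ≤ Σ_i P[A_i] ≤ 8·p = 8·(3/32) = 3/4.
Numerically: 3/4 ≈ 0.750.
Is 3/4 < 1? YES.
Since P[∪ A_i] ≤ 3/4 < 1, the complement has P[∩ A_i^c] ≥ 1 − 3/4 = 1/4 > 0, so some outcome avoids every A_i.

8·p = 3/4 ≈ 0.750; existence CERTIFIED by the union bound.


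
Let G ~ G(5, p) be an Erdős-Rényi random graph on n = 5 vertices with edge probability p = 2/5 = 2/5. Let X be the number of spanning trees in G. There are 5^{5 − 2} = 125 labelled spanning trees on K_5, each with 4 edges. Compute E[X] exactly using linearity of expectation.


K_5 has 5^{5 − 2} = 125 labelled spanning trees.
For each such spanning tree H, let X_H = 1 if all 4 edges of H are present in G. Then P[X_H = 1] = p^{4} = (2/5)^{4} = 16/625.
Summing the indicators: E[X] = Σ_H E[X_H] = 125 · p^{4} = 125 · 16/625 = 16/5.
Numerically: E[X] ≈ 3.2.

E[X] = 125 · (2/5)^{4} = 16/5 ≈ 3.2.


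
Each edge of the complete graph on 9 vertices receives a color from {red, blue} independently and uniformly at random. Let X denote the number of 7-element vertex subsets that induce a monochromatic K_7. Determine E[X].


Let X = Σ_S X_S over the C(9, 7) = 36 subsets S of size 7, where X_S = 1 if the K_7 on S is monochromatic.
For a fixed S, the K_7 on S has C(7, 2) = 21 edges. P[all 21 edges red] = (1/2)^21, and likewise for blue, so P[monochromatic] = 2·(1/2)^21 = 2^{1 − 21} = 1/1048576.
By linearity: E[X] = C(9, 7) · 2^{1 − 21} = 36 · 1/1048576 = 9/262144.
Numerically: E[X] ≈ 0.000.

E[X] = C(9,7)·2^(1−C(7,2)) = 9/262144 ≈ 0.000.


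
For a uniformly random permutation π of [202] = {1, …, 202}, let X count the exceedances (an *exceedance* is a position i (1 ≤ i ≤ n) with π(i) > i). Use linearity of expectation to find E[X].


Write X = Σ_{i=1}^{202} X_i, where X_i = 1_{π(i) > i}.
For each fixed i, π(i) is uniform over {1, …, 202} (marginal of a uniform permutation), so P[π(i) > i] = (n − i)/n. Summing: Σ_{i=1}^{202} (n − i)/n = (0 + 1 + … + 201)/202 = 202(202 − 1)/(2·202) = (202 − 1)/2.
Hence E[X] = Σ_{i=1}^{202} (202 − i)/202 = 201/2 ≈ 100.50000.

E[X] = 201/2 = 100.50000.


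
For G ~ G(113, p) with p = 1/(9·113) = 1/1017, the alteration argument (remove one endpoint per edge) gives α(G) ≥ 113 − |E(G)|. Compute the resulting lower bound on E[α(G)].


E[|E(G)|] = C(113, 2)·p = 6328 · (1/1017) = 56/9.
E[α(G)] ≥ n − E[|E(G)|] = 113 − 56/9 = 961/9.
Numerically: ≈ 106.778.
(This is only a lower bound; the true E[α(G)] may be larger.)

E[α(G)] ≥ 961/9 ≈ 106.778.


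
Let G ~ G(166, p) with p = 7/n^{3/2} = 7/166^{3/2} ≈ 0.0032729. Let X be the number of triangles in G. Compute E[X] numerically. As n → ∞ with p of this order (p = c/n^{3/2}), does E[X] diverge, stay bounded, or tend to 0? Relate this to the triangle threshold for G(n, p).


Number of potential triangles: C(166, 3) = 748660.
Each occurs with probability p³ ≈ (0.0032729)³ ≈ 3.5059662e-08.
By linearity: E[X] = C(166, 3)·p³ ≈ 748660 · 3.5059662e-08 ≈ 0.02625.
Since α = 3/2 > 1, p = c/n^{3/2} = o(1/n) is below the triangle threshold p ~ 1/n. Asymptotically E[X] ~ (c³/6)·n^{3(1−α)} = (7³/6)·n^{-1.5} → 0, so by Markov's inequality G has no triangles w.h.p.

E[X] ≈ 0.02625; in regime p = Θ(1/n^{3/2}) E[X] tends to 0 (below the triangle threshold p ~ 1/n).


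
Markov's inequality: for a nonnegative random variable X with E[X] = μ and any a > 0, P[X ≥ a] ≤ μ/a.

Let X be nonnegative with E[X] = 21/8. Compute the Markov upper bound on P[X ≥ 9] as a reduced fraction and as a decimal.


μ = E[X] = 21/8, a = 9.
Markov: P[X ≥ 9] ≤ μ/a = (21/8)/9 = 7/24.
Numerically: ≈ 0.2917.
(Since a = 9 > μ = 2.6250, the bound 7/24 is < 1 and informative.)

P[X ≥ 9] ≤ 7/24 ≈ 0.2917.


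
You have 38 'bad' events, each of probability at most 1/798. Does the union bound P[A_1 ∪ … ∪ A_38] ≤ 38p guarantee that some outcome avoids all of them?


Union bound: P[∪_{i=1}^{38} A_i] ≤ Σ_i P[A_i] ≤ 38·p = 38·(1/798) = 1/21.
Numerically: 1/21 ≈ 0.0476.
Is 1/21 < 1? YES.
Since P[∪ A_i] ≤ 1/21 < 1, the complement has P[∩ A_i^c] ≥ 1 − 1/21 = 20/21 > 0, so some outcome avoids every A_i.

38·p = 1/21 ≈ 0.0476; existence CERTIFIED by the union bound.


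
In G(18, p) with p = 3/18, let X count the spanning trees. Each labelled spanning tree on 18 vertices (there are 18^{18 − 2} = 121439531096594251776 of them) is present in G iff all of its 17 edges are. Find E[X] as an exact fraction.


K_18 has 18^{18 − 2} = 121439531096594251776 labelled spanning trees.
For each such spanning tree H, let X_H = 1 if all 17 edges of H are present in G. Then P[X_H = 1] = p^{17} = (1/6)^{17} = 1/16926659444736.
By linearity: E[X] = Σ_H E[X_H] = 121439531096594251776 · p^{17} = 121439531096594251776 · 1/16926659444736 = 14348907/2.
Numerically: E[X] ≈ 7.174e+06.

E[X] = 121439531096594251776 · (1/6)^{17} = 14348907/2 ≈ 7.174e+06.
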